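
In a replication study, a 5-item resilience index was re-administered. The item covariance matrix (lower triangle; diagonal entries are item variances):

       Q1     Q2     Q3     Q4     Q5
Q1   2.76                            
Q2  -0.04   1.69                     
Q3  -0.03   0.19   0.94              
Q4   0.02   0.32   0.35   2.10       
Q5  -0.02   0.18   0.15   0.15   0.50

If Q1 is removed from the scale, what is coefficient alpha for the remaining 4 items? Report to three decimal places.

coefficient alpha = 0.452

Remaining items: Q2, Q3, Q4, Q5 (k = 4).
Σσᵢ² = 1.69 + 0.94 + 2.10 + 0.50 = 5.23
σ²_T = 5.23 + 2 × 1.34 = 7.91
α (item deleted) = (4/3)·(1 − 5.23/7.91) = 0.452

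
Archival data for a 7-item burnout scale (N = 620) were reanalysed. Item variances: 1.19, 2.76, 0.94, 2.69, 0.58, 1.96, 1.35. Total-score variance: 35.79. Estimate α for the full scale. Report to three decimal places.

α = 0.793

Σσᵢ² = 1.19 + 2.76 + 0.94 + 2.69 + 0.58 + 1.96 + 1.35 = 11.47
α = (k/(k−1))·(1 − Σσᵢ²/σ²_T) = (7/6)·(1 − 11.47/35.79) = 0.793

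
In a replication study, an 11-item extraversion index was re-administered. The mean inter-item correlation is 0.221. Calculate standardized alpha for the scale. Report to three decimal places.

standardized alpha = 0.757

Standardized α = k·r̄ / (1 + (k−1)·r̄) = 11 × 0.221 / (1 + 10 × 0.221)
  = 2.4310 / 3.2100 = 0.757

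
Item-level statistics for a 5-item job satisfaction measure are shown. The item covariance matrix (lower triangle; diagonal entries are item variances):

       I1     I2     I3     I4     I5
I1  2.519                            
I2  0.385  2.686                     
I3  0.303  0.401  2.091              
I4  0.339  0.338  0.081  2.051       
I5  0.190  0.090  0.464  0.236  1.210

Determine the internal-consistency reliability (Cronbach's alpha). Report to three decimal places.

α = 0.436

sum of item variances = 2.519 + 2.686 + 2.091 + 2.051 + 1.210 = 10.557
Sum of off-diagonal covariances = 2.827
σ²_total = 10.557 + 2 × 2.827 = 16.211
α = (k/(k−1))·(1 − sum of item variances/σ²_total) = (5/4)·(1 − 10.557/16.211) = 0.436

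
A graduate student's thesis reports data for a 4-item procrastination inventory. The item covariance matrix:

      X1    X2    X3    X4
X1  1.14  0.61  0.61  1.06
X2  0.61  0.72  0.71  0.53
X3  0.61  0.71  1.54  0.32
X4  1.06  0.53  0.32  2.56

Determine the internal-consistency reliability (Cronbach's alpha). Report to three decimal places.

α = 0.751

Σσᵢ² = 1.14 + 0.72 + 1.54 + 2.56 = 5.96
Sum of the distinct covariances = 3.84
Var(T) = 5.96 + 2 × 3.84 = 13.64
α = (k/(k−1))·(1 − Σσᵢ²/Var(T)) = (4/3)·(1 − 5.96/13.64) = 0.751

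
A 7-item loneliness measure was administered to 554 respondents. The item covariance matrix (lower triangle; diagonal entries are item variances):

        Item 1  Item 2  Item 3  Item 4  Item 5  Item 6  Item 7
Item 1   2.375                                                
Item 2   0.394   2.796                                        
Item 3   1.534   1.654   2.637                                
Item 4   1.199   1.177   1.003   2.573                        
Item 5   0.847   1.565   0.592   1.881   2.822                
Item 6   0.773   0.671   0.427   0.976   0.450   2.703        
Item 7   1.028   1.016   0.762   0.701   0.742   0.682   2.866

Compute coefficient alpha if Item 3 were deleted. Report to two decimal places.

coefficient alpha = 0.76

Remaining items: Item 1, Item 2, Item 4, Item 5, Item 6, Item 7 (k = 6).
sum of item variances = 2.375 + 2.796 + 2.573 + 2.822 + 2.703 + 2.866 = 16.135
Var(T) = 16.135 + 2 × 14.102 = 44.339
α (item deleted) = (6/5)·(1 − 16.135/44.339) = 0.76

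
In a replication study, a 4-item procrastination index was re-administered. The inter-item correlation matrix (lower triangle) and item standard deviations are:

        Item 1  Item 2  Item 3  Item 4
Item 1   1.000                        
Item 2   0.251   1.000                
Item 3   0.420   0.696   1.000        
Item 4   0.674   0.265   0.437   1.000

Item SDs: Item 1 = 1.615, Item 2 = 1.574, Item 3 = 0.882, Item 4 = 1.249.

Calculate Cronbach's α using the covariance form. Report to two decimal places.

Cronbach's α = 0.74

Σσ²ᵢ = 1.615² + 1.574² + 0.882² + 1.249² = 7.4236
Covariances σ_ij = r_ij · s_i · s_j:
  σ(Item 1,Item 2) = 0.251 × 1.615 × 1.574 = 0.6380
  σ(Item 1,Item 3) = 0.420 × 1.615 × 0.882 = 0.5983
  σ(Item 1,Item 4) = 0.674 × 1.615 × 1.249 = 1.3595
  σ(Item 2,Item 3) = 0.696 × 1.574 × 0.882 = 0.9662
  σ(Item 2,Item 4) = 0.265 × 1.574 × 1.249 = 0.5210
  σ(Item 3,Item 4) = 0.437 × 0.882 × 1.249 = 0.4814
σ²_T = Σσ²ᵢ + 2·Σσ_ij = 7.4236 + 2 × 4.5644 = 16.5524
α = (4/3)·(1 − 7.4236/16.5524) = 0.74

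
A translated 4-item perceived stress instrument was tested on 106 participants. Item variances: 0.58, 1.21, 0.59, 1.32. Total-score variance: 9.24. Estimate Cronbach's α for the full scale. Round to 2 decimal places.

Cronbach's α = 0.80

ΣVar(i) = 0.58 + 1.21 + 0.59 + 1.32 = 3.70
α = (k/(k−1))·(1 − ΣVar(i)/total variance) = (4/3)·(1 − 3.70/9.24) = 0.80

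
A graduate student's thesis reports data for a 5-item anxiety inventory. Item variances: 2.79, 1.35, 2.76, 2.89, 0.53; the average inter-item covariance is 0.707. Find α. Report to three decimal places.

Σσ²ᵢ = 2.79 + 1.35 + 2.76 + 2.89 + 0.53 = 10.32
Sum of the 10 distinct covariances = 10 × 0.707 = 7.070
σ²_total = Σσ²ᵢ + 2·Σcov = 10.32 + 2 × 7.070 = 24.460
α = (5/4)·(1 − 10.32/24.460) = 0.723

α = 0.723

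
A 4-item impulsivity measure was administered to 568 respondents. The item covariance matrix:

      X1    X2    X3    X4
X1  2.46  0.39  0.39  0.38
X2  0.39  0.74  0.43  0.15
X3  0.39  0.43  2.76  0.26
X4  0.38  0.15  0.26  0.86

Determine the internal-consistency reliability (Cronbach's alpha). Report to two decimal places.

Cronbach's alpha = 0.49

sum of item variances = 2.46 + 0.74 + 2.76 + 0.86 = 6.82
Sum of off-diagonal covariances = 2.00
Var(T) = 6.82 + 2 × 2.00 = 10.82
α = (k/(k−1))·(1 − sum of item variances/Var(T)) = (4/3)·(1 − 6.82/10.82) = 0.49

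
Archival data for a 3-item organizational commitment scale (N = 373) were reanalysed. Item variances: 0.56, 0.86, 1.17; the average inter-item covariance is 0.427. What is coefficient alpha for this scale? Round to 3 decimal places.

coefficient alpha = 0.746

sum of item variances = 0.56 + 0.86 + 1.17 = 2.59
Sum of the 3 distinct covariances = 3 × 0.427 = 1.281
total variance = sum of item variances + 2·Σcov = 2.59 + 2 × 1.281 = 5.152
α = (3/2)·(1 − 2.59/5.152) = 0.746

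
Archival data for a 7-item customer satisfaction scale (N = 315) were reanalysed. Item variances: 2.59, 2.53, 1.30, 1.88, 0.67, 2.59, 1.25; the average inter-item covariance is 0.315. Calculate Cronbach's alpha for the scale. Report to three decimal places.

sum of item variances = 2.59 + 2.53 + 1.30 + 1.88 + 0.67 + 2.59 + 1.25 = 12.81
Sum of the 21 distinct covariances = 21 × 0.315 = 6.615
σ²_T = sum of item variances + 2·Σcov = 12.81 + 2 × 6.615 = 26.040
α = (7/6)·(1 − 12.81/26.040) = 0.593

α = 0.593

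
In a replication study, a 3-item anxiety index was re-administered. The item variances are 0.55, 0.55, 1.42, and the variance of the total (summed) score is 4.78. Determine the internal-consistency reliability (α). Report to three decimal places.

Σσ²ᵢ = 0.55 + 0.55 + 1.42 = 2.52
α = (k/(k−1))·(1 − Σσ²ᵢ/total variance) = (3/2)·(1 − 2.52/4.78) = 0.709

α = 0.709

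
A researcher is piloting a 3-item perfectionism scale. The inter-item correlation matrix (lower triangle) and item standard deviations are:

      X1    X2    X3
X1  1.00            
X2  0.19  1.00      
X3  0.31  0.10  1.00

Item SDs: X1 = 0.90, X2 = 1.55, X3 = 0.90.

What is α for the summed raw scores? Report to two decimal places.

α = 0.37

Σσ²ᵢ = 0.90² + 1.55² + 0.90² = 4.0225
Covariances σ_ij = r_ij · s_i · s_j:
  σ(X1,X2) = 0.19 × 0.90 × 1.55 = 0.2651
  σ(X1,X3) = 0.31 × 0.90 × 0.90 = 0.2511
  σ(X2,X3) = 0.10 × 1.55 × 0.90 = 0.1395
σ²_T = Σσ²ᵢ + 2·Σσ_ij = 4.0225 + 2 × 0.6557 = 5.3339
α = (3/2)·(1 − 4.0225/5.3339) = 0.37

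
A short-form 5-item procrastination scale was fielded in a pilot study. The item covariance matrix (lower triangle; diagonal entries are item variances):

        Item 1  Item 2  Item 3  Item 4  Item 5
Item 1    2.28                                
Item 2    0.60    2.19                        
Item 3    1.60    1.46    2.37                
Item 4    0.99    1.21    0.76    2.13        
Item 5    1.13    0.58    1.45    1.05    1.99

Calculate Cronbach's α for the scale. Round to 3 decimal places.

Cronbach's α = 0.830

Σσ²ᵢ = 2.28 + 2.19 + 2.37 + 2.13 + 1.99 = 10.96
Σ_{i<j} σ_ij = 10.83
σ²_total = 10.96 + 2 × 10.83 = 32.62
α = (k/(k−1))·(1 − Σσ²ᵢ/σ²_total) = (5/4)·(1 − 10.96/32.62) = 0.830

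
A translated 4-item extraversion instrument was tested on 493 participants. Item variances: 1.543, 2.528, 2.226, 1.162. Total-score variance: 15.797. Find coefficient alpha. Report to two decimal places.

α = 0.70

ΣVar(i) = 1.543 + 2.528 + 2.226 + 1.162 = 7.459
α = (k/(k−1))·(1 − ΣVar(i)/Var(T)) = (4/3)·(1 − 7.459/15.797) = 0.70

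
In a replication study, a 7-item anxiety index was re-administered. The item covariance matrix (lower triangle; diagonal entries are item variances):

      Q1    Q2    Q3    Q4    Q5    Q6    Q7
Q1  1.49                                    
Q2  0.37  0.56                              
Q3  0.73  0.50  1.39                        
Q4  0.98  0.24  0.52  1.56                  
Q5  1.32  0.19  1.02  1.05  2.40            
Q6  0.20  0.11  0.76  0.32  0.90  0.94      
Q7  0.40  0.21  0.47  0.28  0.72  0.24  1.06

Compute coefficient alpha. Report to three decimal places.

Σσ²ᵢ = 1.49 + 0.56 + 1.39 + 1.56 + 2.40 + 0.94 + 1.06 = 9.40
Σ_{i<j} σ_ij = 11.53
Var(T) = 9.40 + 2 × 11.53 = 32.46
α = (k/(k−1))·(1 − Σσ²ᵢ/Var(T)) = (7/6)·(1 − 9.40/32.46) = 0.829

α = 0.829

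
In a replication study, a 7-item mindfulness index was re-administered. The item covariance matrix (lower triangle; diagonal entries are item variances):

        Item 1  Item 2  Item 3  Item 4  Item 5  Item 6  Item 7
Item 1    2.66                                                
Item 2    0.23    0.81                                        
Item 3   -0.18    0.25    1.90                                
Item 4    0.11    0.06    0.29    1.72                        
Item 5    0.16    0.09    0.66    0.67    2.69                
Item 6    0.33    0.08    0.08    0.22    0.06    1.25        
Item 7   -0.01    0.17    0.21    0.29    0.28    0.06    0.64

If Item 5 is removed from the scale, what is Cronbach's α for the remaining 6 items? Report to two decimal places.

Remaining items: Item 1, Item 2, Item 3, Item 4, Item 6, Item 7 (k = 6).
sum of item variances = 2.66 + 0.81 + 1.90 + 1.72 + 1.25 + 0.64 = 8.98
σ²_total = 8.98 + 2 × 2.19 = 13.36
α (item deleted) = (6/5)·(1 − 8.98/13.36) = 0.39

Cronbach's α = 0.39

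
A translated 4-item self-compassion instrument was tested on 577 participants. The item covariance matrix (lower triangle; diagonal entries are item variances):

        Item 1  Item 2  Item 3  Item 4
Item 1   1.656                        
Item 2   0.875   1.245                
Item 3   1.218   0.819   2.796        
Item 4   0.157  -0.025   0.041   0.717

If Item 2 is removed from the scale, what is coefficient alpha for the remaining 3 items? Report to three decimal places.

Remaining items: Item 1, Item 3, Item 4 (k = 3).
ΣVar(i) = 1.656 + 2.796 + 0.717 = 5.169
total variance = 5.169 + 2 × 1.416 = 8.001
α (item deleted) = (3/2)·(1 − 5.169/8.001) = 0.531

α = 0.531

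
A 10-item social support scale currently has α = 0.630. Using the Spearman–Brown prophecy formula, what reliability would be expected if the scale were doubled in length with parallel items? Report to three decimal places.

predicted reliability = 0.773

Length factor m = 2
α' = m·α / (1 + (m−1)·α)
   = 2 × 0.630 / (1 + (2 − 1) × 0.630)
   = 1.2600 / 1.6300 = 0.773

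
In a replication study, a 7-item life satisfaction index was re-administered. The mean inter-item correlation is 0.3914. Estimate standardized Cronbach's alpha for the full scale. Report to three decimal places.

standardized Cronbach's alpha = 0.818

Standardized α = k·r̄ / (1 + (k−1)·r̄) = 7 × 0.3914 / (1 + 6 × 0.3914)
  = 2.7398 / 3.3484 = 0.818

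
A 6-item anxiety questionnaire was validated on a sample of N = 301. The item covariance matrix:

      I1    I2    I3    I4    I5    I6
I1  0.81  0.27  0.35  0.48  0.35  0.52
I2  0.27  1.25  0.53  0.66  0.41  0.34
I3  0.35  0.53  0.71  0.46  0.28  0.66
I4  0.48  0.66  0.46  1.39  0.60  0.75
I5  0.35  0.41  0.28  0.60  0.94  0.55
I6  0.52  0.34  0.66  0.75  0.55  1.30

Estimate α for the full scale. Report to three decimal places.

sum of item variances = 0.81 + 1.25 + 0.71 + 1.39 + 0.94 + 1.30 = 6.40
Sum of off-diagonal covariances = 7.21
Var(T) = 6.40 + 2 × 7.21 = 20.82
α = (k/(k−1))·(1 − sum of item variances/Var(T)) = (6/5)·(1 − 6.40/20.82) = 0.831

α = 0.831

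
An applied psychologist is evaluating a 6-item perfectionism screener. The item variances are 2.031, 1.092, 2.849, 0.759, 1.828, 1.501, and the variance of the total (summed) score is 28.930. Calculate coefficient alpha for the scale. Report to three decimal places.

Σσᵢ² = 2.031 + 1.092 + 2.849 + 0.759 + 1.828 + 1.501 = 10.060
α = (k/(k−1))·(1 − Σσᵢ²/σ²_T) = (6/5)·(1 − 10.060/28.930) = 0.783

coefficient alpha = 0.783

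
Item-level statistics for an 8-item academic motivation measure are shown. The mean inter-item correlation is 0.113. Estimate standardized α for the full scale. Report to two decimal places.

Standardized α = k·r̄ / (1 + (k−1)·r̄) = 8 × 0.113 / (1 + 7 × 0.113)
  = 0.9040 / 1.7910 = 0.50

α = 0.50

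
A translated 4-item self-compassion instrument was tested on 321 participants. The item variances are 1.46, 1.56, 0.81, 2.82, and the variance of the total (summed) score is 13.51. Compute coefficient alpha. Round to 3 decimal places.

sum of item variances = 1.46 + 1.56 + 0.81 + 2.82 = 6.65
α = (k/(k−1))·(1 − sum of item variances/σ²_total) = (4/3)·(1 − 6.65/13.51) = 0.677

coefficient alpha = 0.677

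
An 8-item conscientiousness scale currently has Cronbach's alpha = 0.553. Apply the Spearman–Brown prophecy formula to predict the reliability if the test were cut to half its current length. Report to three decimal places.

Length factor m = 1/2
α' = m·α / (1 − (1−m)·α)
   = 1/2 × 0.553 / (1 − (1 − 1/2) × 0.553)
   = 0.2765 / 0.7235 = 0.382

predicted reliability = 0.382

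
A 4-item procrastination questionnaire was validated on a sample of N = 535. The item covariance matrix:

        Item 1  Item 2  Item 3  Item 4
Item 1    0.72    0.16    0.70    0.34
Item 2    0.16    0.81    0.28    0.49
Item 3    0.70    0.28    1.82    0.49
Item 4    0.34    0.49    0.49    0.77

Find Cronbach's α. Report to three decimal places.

Cronbach's α = 0.726

ΣVar(i) = 0.72 + 0.81 + 1.82 + 0.77 = 4.12
Sum of off-diagonal covariances = 2.46
σ²_T = 4.12 + 2 × 2.46 = 9.04
α = (k/(k−1))·(1 − ΣVar(i)/σ²_T) = (4/3)·(1 − 4.12/9.04) = 0.726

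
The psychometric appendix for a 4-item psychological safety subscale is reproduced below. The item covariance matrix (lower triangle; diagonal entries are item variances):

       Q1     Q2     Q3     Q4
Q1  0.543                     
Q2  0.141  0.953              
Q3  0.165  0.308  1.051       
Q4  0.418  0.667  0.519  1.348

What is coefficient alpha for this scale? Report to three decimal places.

sum of item variances = 0.543 + 0.953 + 1.051 + 1.348 = 3.895
Σ_{i<j} σ_ij = 2.218
σ²_T = 3.895 + 2 × 2.218 = 8.331
α = (k/(k−1))·(1 − sum of item variances/σ²_T) = (4/3)·(1 − 3.895/8.331) = 0.710

α = 0.710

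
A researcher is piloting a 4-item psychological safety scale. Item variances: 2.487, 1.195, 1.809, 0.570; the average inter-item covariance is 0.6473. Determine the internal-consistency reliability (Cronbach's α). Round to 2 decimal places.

ΣVar(i) = 2.487 + 1.195 + 1.809 + 0.570 = 6.061
Sum of the 6 distinct covariances = 6 × 0.6473 = 3.8838
σ²_T = ΣVar(i) + 2·Σcov = 6.061 + 2 × 3.8838 = 13.8286
α = (4/3)·(1 − 6.061/13.8286) = 0.75

Cronbach's α = 0.75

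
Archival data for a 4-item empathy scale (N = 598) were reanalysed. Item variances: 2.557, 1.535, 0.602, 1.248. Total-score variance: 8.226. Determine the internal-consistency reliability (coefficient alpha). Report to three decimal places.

Σσ²ᵢ = 2.557 + 1.535 + 0.602 + 1.248 = 5.942
α = (k/(k−1))·(1 − Σσ²ᵢ/Var(T)) = (4/3)·(1 − 5.942/8.226) = 0.370

α = 0.370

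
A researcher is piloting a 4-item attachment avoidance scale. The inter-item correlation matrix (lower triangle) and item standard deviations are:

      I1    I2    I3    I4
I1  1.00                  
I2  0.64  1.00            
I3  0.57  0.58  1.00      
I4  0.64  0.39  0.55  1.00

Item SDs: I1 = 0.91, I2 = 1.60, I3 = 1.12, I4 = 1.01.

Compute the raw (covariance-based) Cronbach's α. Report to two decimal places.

Σσ²ᵢ = 0.91² + 1.60² + 1.12² + 1.01² = 5.6626
Covariances σ_ij = r_ij · s_i · s_j:
  σ(I1,I2) = 0.64 × 0.91 × 1.60 = 0.9318
  σ(I1,I3) = 0.57 × 0.91 × 1.12 = 0.5809
  σ(I1,I4) = 0.64 × 0.91 × 1.01 = 0.5882
  σ(I2,I3) = 0.58 × 1.60 × 1.12 = 1.0394
  σ(I2,I4) = 0.39 × 1.60 × 1.01 = 0.6302
  σ(I3,I4) = 0.55 × 1.12 × 1.01 = 0.6222
σ²_T = Σσ²ᵢ + 2·Σσ_ij = 5.6626 + 2 × 4.3927 = 14.4480
α = (4/3)·(1 − 5.6626/14.4480) = 0.81

Cronbach's α = 0.81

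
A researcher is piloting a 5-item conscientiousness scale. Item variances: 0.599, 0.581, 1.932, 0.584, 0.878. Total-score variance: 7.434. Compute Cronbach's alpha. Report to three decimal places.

ΣVar(i) = 0.599 + 0.581 + 1.932 + 0.584 + 0.878 = 4.574
α = (k/(k−1))·(1 − ΣVar(i)/total variance) = (5/4)·(1 − 4.574/7.434) = 0.481

α = 0.481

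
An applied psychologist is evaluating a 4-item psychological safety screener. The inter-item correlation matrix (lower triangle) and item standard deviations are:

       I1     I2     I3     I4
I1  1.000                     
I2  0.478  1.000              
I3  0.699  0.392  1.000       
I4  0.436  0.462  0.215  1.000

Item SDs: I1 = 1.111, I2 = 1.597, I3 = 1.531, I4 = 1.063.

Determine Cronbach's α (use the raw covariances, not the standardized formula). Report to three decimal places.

Σσ²ᵢ = 1.111² + 1.597² + 1.531² + 1.063² = 7.2587
Covariances σ_ij = r_ij · s_i · s_j:
  σ(I1,I2) = 0.478 × 1.111 × 1.597 = 0.8481
  σ(I1,I3) = 0.699 × 1.111 × 1.531 = 1.1890
  σ(I1,I4) = 0.436 × 1.111 × 1.063 = 0.5149
  σ(I2,I3) = 0.392 × 1.597 × 1.531 = 0.9584
  σ(I2,I4) = 0.462 × 1.597 × 1.063 = 0.7843
  σ(I3,I4) = 0.215 × 1.531 × 1.063 = 0.3499
σ²_T = Σσ²ᵢ + 2·Σσ_ij = 7.2587 + 2 × 4.6446 = 16.5479
α = (4/3)·(1 − 7.2587/16.5479) = 0.748

α = 0.748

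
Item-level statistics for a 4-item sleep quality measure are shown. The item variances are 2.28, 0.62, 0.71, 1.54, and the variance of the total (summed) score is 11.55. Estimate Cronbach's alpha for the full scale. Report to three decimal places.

α = 0.739

Σσᵢ² = 2.28 + 0.62 + 0.71 + 1.54 = 5.15
α = (k/(k−1))·(1 − Σσᵢ²/σ²_T) = (4/3)·(1 − 5.15/11.55) = 0.739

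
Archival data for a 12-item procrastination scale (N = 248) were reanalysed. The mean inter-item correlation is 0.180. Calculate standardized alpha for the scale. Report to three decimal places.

α = 0.725

Standardized α = k·r̄ / (1 + (k−1)·r̄) = 12 × 0.180 / (1 + 11 × 0.180)
  = 2.1600 / 2.9800 = 0.725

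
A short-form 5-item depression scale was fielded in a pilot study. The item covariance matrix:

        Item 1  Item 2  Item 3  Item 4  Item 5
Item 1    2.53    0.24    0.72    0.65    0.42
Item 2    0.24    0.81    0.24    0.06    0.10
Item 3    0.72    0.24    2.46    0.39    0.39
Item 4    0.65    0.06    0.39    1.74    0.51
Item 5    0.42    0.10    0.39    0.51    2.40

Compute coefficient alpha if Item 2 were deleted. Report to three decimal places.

coefficient alpha = 0.537

Remaining items: Item 1, Item 3, Item 4, Item 5 (k = 4).
Σσ²ᵢ = 2.53 + 2.46 + 1.74 + 2.40 = 9.13
Var(T) = 9.13 + 2 × 3.08 = 15.29
α (item deleted) = (4/3)·(1 − 9.13/15.29) = 0.537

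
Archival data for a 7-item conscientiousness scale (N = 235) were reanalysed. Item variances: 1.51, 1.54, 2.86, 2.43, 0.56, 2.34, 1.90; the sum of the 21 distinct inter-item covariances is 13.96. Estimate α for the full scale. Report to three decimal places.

α = 0.793

ΣVar(i) = 1.51 + 1.54 + 2.86 + 2.43 + 0.56 + 2.34 + 1.90 = 13.14
Sum of distinct covariances = 13.96
total variance = ΣVar(i) + 2·Σcov = 13.14 + 2 × 13.96 = 41.06
α = (7/6)·(1 − 13.14/41.06) = 0.793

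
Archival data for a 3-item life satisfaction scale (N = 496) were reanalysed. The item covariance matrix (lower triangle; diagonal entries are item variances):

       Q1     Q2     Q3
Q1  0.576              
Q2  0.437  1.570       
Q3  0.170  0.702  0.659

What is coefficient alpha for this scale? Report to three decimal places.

α = 0.724

Σσ²ᵢ = 0.576 + 1.570 + 0.659 = 2.805
Sum of the distinct covariances = 1.309
Var(T) = 2.805 + 2 × 1.309 = 5.423
α = (k/(k−1))·(1 − Σσ²ᵢ/Var(T)) = (3/2)·(1 − 2.805/5.423) = 0.724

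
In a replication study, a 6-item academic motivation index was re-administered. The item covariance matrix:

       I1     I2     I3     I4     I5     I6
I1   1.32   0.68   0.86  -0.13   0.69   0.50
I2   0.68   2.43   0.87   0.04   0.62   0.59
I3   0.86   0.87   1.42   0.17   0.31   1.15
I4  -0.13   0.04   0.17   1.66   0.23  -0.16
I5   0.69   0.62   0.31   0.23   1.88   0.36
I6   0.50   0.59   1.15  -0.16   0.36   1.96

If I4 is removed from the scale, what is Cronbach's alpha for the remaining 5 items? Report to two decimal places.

α = 0.74

Remaining items: I1, I2, I3, I5, I6 (k = 5).
ΣVar(i) = 1.32 + 2.43 + 1.42 + 1.88 + 1.96 = 9.01
σ²_total = 9.01 + 2 × 6.63 = 22.27
α (item deleted) = (5/4)·(1 − 9.01/22.27) = 0.74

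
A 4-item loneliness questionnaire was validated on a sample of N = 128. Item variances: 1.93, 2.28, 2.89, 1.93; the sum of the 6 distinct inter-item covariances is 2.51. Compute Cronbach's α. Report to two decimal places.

sum of item variances = 1.93 + 2.28 + 2.89 + 1.93 = 9.03
Sum of distinct covariances = 2.51
Var(T) = sum of item variances + 2·Σcov = 9.03 + 2 × 2.51 = 14.05
α = (4/3)·(1 − 9.03/14.05) = 0.48

α = 0.48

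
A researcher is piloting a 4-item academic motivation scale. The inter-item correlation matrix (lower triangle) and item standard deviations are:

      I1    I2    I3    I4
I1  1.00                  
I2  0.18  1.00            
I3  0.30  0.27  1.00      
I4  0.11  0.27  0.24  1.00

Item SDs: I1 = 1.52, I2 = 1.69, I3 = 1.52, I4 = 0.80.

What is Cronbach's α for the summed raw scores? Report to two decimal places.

Σσ²ᵢ = 1.52² + 1.69² + 1.52² + 0.80² = 8.1169
Covariances σ_ij = r_ij · s_i · s_j:
  σ(I1,I2) = 0.18 × 1.52 × 1.69 = 0.4624
  σ(I1,I3) = 0.30 × 1.52 × 1.52 = 0.6931
  σ(I1,I4) = 0.11 × 1.52 × 0.80 = 0.1338
  σ(I2,I3) = 0.27 × 1.69 × 1.52 = 0.6936
  σ(I2,I4) = 0.27 × 1.69 × 0.80 = 0.3650
  σ(I3,I4) = 0.24 × 1.52 × 0.80 = 0.2918
σ²_T = Σσ²ᵢ + 2·Σσ_ij = 8.1169 + 2 × 2.6397 = 13.3963
α = (4/3)·(1 − 8.1169/13.3963) = 0.53

Cronbach's α = 0.53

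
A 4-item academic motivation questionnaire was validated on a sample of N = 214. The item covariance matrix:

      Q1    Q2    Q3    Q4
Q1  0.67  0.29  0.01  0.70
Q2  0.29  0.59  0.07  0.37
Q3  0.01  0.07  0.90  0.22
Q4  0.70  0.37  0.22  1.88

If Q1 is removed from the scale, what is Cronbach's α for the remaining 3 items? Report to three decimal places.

Remaining items: Q2, Q3, Q4 (k = 3).
sum of item variances = 0.59 + 0.90 + 1.88 = 3.37
σ²_total = 3.37 + 2 × 0.66 = 4.69
α (item deleted) = (3/2)·(1 − 3.37/4.69) = 0.422

Cronbach's α = 0.422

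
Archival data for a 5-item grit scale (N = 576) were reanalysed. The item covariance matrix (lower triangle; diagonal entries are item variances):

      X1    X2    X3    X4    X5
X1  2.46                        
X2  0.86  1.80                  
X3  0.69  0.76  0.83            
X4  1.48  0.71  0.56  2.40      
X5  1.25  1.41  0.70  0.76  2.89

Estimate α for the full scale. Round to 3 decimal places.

α = 0.799

Σσ²ᵢ = 2.46 + 1.80 + 0.83 + 2.40 + 2.89 = 10.38
Sum of the distinct covariances = 9.18
Var(T) = 10.38 + 2 × 9.18 = 28.74
α = (k/(k−1))·(1 − Σσ²ᵢ/Var(T)) = (5/4)·(1 − 10.38/28.74) = 0.799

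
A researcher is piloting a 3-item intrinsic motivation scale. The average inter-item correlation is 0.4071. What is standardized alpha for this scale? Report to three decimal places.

α = 0.673

Standardized α = k·r̄ / (1 + (k−1)·r̄) = 3 × 0.4071 / (1 + 2 × 0.4071)
  = 1.2213 / 1.8142 = 0.673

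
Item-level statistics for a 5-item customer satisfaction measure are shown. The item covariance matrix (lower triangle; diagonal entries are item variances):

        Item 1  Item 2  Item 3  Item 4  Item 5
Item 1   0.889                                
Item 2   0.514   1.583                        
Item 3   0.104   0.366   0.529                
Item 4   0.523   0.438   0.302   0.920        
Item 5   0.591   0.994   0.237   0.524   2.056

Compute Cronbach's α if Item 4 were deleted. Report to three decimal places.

Remaining items: Item 1, Item 2, Item 3, Item 5 (k = 4).
Σσ²ᵢ = 0.889 + 1.583 + 0.529 + 2.056 = 5.057
Var(T) = 5.057 + 2 × 2.806 = 10.669
α (item deleted) = (4/3)·(1 − 5.057/10.669) = 0.701

α = 0.701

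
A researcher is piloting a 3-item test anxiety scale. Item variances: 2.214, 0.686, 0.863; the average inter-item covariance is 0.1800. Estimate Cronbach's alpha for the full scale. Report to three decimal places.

α = 0.335

sum of item variances = 2.214 + 0.686 + 0.863 = 3.763
Sum of the 3 distinct covariances = 3 × 0.1800 = 0.5400
total variance = sum of item variances + 2·Σcov = 3.763 + 2 × 0.5400 = 4.8430
α = (3/2)·(1 − 3.763/4.8430) = 0.335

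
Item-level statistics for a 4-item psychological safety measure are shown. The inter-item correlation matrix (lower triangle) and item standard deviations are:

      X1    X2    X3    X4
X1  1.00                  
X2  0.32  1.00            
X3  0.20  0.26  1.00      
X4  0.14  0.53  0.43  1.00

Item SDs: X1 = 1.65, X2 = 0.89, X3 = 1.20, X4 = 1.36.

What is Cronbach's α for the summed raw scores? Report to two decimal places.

α = 0.60

Σσ²ᵢ = 1.65² + 0.89² + 1.20² + 1.36² = 6.8042
Covariances σ_ij = r_ij · s_i · s_j:
  σ(X1,X2) = 0.32 × 1.65 × 0.89 = 0.4699
  σ(X1,X3) = 0.20 × 1.65 × 1.20 = 0.3960
  σ(X1,X4) = 0.14 × 1.65 × 1.36 = 0.3142
  σ(X2,X3) = 0.26 × 0.89 × 1.20 = 0.2777
  σ(X2,X4) = 0.53 × 0.89 × 1.36 = 0.6415
  σ(X3,X4) = 0.43 × 1.20 × 1.36 = 0.7018
σ²_T = Σσ²ᵢ + 2·Σσ_ij = 6.8042 + 2 × 2.8011 = 12.4064
α = (4/3)·(1 − 6.8042/12.4064) = 0.60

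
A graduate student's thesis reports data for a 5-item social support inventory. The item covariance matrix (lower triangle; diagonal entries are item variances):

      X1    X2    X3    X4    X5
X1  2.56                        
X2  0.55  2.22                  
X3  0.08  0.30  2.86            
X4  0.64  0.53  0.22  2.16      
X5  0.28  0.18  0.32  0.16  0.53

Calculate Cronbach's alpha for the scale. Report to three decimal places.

ΣVar(i) = 2.56 + 2.22 + 2.86 + 2.16 + 0.53 = 10.33
Sum of the distinct covariances = 3.26
σ²_T = 10.33 + 2 × 3.26 = 16.85
α = (k/(k−1))·(1 − ΣVar(i)/σ²_T) = (5/4)·(1 − 10.33/16.85) = 0.484

α = 0.484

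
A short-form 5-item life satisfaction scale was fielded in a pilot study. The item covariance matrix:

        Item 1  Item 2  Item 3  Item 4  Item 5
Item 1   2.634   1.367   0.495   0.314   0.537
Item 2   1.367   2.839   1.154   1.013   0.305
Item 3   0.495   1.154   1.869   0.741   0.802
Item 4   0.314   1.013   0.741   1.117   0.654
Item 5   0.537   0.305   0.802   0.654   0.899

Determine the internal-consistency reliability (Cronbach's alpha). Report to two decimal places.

Cronbach's alpha = 0.77

Σσᵢ² = 2.634 + 2.839 + 1.869 + 1.117 + 0.899 = 9.358
Σ_{i<j} σ_ij = 7.382
Var(T) = 9.358 + 2 × 7.382 = 24.122
α = (k/(k−1))·(1 − Σσᵢ²/Var(T)) = (5/4)·(1 − 9.358/24.122) = 0.77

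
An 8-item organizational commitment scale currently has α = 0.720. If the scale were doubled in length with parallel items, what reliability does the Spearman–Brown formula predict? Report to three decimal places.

predicted reliability = 0.837

Length factor m = 2
α' = m·α / (1 + (m−1)·α)
   = 2 × 0.720 / (1 + (2 − 1) × 0.720)
   = 1.4400 / 1.7200 = 0.837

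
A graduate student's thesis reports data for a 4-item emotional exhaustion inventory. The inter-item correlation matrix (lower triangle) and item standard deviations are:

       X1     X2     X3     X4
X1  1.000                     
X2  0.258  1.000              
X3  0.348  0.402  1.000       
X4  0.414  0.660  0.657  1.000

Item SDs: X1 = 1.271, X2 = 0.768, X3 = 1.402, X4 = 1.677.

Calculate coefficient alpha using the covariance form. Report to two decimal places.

Σσ²ᵢ = 1.271² + 0.768² + 1.402² + 1.677² = 6.9832
Covariances σ_ij = r_ij · s_i · s_j:
  σ(X1,X2) = 0.258 × 1.271 × 0.768 = 0.2518
  σ(X1,X3) = 0.348 × 1.271 × 1.402 = 0.6201
  σ(X1,X4) = 0.414 × 1.271 × 1.677 = 0.8824
  σ(X2,X3) = 0.402 × 0.768 × 1.402 = 0.4328
  σ(X2,X4) = 0.660 × 0.768 × 1.677 = 0.8500
  σ(X3,X4) = 0.657 × 1.402 × 1.677 = 1.5447
σ²_T = Σσ²ᵢ + 2·Σσ_ij = 6.9832 + 2 × 4.5818 = 16.1468
α = (4/3)·(1 − 6.9832/16.1468) = 0.76

α = 0.76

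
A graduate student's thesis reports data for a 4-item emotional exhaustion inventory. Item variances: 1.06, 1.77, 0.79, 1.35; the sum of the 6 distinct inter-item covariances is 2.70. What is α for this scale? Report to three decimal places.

α = 0.694

Σσᵢ² = 1.06 + 1.77 + 0.79 + 1.35 = 4.97
Sum of distinct covariances = 2.70
Var(T) = Σσᵢ² + 2·Σcov = 4.97 + 2 × 2.70 = 10.37
α = (4/3)·(1 − 4.97/10.37) = 0.694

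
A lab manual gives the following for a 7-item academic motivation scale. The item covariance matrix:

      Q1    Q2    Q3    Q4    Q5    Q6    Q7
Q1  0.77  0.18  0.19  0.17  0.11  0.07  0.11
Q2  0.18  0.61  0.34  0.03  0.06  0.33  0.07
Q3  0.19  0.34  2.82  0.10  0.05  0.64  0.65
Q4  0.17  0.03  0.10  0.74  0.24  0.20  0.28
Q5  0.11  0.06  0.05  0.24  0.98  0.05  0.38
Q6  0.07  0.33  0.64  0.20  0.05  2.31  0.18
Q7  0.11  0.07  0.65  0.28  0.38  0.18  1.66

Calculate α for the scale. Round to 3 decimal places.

Σσ²ᵢ = 0.77 + 0.61 + 2.82 + 0.74 + 0.98 + 2.31 + 1.66 = 9.89
Sum of off-diagonal covariances = 4.43
σ²_total = 9.89 + 2 × 4.43 = 18.75
α = (k/(k−1))·(1 − Σσ²ᵢ/σ²_total) = (7/6)·(1 − 9.89/18.75) = 0.551

α = 0.551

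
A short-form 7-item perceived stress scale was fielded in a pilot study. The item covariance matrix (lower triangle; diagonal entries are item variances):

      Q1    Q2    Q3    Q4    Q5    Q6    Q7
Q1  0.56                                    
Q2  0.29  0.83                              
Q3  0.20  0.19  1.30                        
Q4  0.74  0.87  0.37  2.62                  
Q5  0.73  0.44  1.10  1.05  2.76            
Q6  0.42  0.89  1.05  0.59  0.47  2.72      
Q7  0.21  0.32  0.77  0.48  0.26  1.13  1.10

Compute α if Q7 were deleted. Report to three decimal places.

α = 0.762

Remaining items: Q1, Q2, Q3, Q4, Q5, Q6 (k = 6).
sum of item variances = 0.56 + 0.83 + 1.30 + 2.62 + 2.76 + 2.72 = 10.79
Var(T) = 10.79 + 2 × 9.40 = 29.59
α (item deleted) = (6/5)·(1 − 10.79/29.59) = 0.762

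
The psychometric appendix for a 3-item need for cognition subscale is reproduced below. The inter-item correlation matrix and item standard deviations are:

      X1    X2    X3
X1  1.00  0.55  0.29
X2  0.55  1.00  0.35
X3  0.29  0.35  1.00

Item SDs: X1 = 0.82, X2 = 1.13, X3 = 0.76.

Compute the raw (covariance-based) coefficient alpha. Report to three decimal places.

coefficient alpha = 0.659

Σσ²ᵢ = 0.82² + 1.13² + 0.76² = 2.5269
Covariances σ_ij = r_ij · s_i · s_j:
  σ(X1,X2) = 0.55 × 0.82 × 1.13 = 0.5096
  σ(X1,X3) = 0.29 × 0.82 × 0.76 = 0.1807
  σ(X2,X3) = 0.35 × 1.13 × 0.76 = 0.3006
σ²_T = Σσ²ᵢ + 2·Σσ_ij = 2.5269 + 2 × 0.9909 = 4.5087
α = (3/2)·(1 − 2.5269/4.5087) = 0.659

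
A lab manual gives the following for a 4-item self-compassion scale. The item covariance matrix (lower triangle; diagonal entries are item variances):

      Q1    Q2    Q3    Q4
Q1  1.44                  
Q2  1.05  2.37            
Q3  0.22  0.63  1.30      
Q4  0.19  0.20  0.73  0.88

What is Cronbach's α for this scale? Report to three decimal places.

α = 0.669

ΣVar(i) = 1.44 + 2.37 + 1.30 + 0.88 = 5.99
Sum of off-diagonal covariances = 3.02
σ²_total = 5.99 + 2 × 3.02 = 12.03
α = (k/(k−1))·(1 − ΣVar(i)/σ²_total) = (4/3)·(1 − 5.99/12.03) = 0.669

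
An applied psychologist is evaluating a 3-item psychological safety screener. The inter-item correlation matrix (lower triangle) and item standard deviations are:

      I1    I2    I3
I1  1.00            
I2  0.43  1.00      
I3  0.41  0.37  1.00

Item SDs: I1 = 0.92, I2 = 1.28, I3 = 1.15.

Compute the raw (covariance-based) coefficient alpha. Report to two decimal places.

Σσ²ᵢ = 0.92² + 1.28² + 1.15² = 3.8073
Covariances σ_ij = r_ij · s_i · s_j:
  σ(I1,I2) = 0.43 × 0.92 × 1.28 = 0.5064
  σ(I1,I3) = 0.41 × 0.92 × 1.15 = 0.4338
  σ(I2,I3) = 0.37 × 1.28 × 1.15 = 0.5446
σ²_T = Σσ²ᵢ + 2·Σσ_ij = 3.8073 + 2 × 1.4848 = 6.7769
α = (3/2)·(1 − 3.8073/6.7769) = 0.66

α = 0.66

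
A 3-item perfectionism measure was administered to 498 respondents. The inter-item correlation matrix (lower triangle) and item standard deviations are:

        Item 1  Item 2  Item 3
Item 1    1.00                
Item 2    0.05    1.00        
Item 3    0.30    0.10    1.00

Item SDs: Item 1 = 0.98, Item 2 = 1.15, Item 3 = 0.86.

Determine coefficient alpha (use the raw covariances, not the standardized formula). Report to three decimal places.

coefficient alpha = 0.319

Σσ²ᵢ = 0.98² + 1.15² + 0.86² = 3.0225
Covariances σ_ij = r_ij · s_i · s_j:
  σ(Item 1,Item 2) = 0.05 × 0.98 × 1.15 = 0.0563
  σ(Item 1,Item 3) = 0.30 × 0.98 × 0.86 = 0.2528
  σ(Item 2,Item 3) = 0.10 × 1.15 × 0.86 = 0.0989
σ²_T = Σσ²ᵢ + 2·Σσ_ij = 3.0225 + 2 × 0.4080 = 3.8385
α = (3/2)·(1 − 3.0225/3.8385) = 0.319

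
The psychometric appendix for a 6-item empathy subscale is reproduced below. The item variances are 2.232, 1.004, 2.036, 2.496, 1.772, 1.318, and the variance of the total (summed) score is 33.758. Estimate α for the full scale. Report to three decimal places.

α = 0.814

sum of item variances = 2.232 + 1.004 + 2.036 + 2.496 + 1.772 + 1.318 = 10.858
α = (k/(k−1))·(1 − sum of item variances/Var(T)) = (6/5)·(1 − 10.858/33.758) = 0.814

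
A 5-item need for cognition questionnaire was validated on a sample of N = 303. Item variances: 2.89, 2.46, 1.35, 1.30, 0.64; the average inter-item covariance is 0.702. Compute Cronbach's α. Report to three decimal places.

ΣVar(i) = 2.89 + 2.46 + 1.35 + 1.30 + 0.64 = 8.64
Sum of the 10 distinct covariances = 10 × 0.702 = 7.020
total variance = ΣVar(i) + 2·Σcov = 8.64 + 2 × 7.020 = 22.680
α = (5/4)·(1 − 8.64/22.680) = 0.774

Cronbach's α = 0.774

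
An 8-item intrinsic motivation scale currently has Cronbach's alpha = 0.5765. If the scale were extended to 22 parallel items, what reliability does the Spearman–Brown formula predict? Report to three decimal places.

predicted reliability = 0.789

Length factor m = 22/8 = 2.7500
α' = m·α / (1 + (m−1)·α)
   = 22/8 × 0.5765 / (1 + (22/8 − 1) × 0.5765)
   = 1.5854 / 2.0089 = 0.789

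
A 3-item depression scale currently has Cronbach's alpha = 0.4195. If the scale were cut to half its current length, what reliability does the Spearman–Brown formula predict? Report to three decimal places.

Length factor m = 1/2
α' = m·α / (1 − (1−m)·α)
   = 1/2 × 0.4195 / (1 − (1 − 1/2) × 0.4195)
   = 0.2097 / 0.7903 = 0.265

predicted reliability = 0.265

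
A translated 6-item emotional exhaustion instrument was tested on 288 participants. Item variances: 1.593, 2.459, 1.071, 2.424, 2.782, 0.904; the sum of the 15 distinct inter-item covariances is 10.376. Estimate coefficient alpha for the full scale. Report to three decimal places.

α = 0.779

Σσᵢ² = 1.593 + 2.459 + 1.071 + 2.424 + 2.782 + 0.904 = 11.233
Sum of distinct covariances = 10.376
total variance = Σσᵢ² + 2·Σcov = 11.233 + 2 × 10.376 = 31.985
α = (6/5)·(1 − 11.233/31.985) = 0.779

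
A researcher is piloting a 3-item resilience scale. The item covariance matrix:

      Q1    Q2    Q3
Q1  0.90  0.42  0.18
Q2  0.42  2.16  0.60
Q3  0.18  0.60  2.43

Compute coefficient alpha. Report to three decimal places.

coefficient alpha = 0.456

ΣVar(i) = 0.90 + 2.16 + 2.43 = 5.49
Σ_{i<j} σ_ij = 1.20
Var(T) = 5.49 + 2 × 1.20 = 7.89
α = (k/(k−1))·(1 − ΣVar(i)/Var(T)) = (3/2)·(1 − 5.49/7.89) = 0.456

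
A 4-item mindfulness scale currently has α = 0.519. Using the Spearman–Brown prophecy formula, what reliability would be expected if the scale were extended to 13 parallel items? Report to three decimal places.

predicted reliability = 0.778

Length factor m = 13/4 = 3.2500
α' = m·α / (1 + (m−1)·α)
   = 13/4 × 0.519 / (1 + (13/4 − 1) × 0.519)
   = 1.6867 / 2.1677 = 0.778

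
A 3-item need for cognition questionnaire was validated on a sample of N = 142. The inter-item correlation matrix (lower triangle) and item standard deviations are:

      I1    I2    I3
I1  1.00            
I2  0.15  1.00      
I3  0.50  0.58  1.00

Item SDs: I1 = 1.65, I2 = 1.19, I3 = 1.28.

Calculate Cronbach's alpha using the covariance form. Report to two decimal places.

Σσ²ᵢ = 1.65² + 1.19² + 1.28² = 5.7770
Covariances σ_ij = r_ij · s_i · s_j:
  σ(I1,I2) = 0.15 × 1.65 × 1.19 = 0.2945
  σ(I1,I3) = 0.50 × 1.65 × 1.28 = 1.0560
  σ(I2,I3) = 0.58 × 1.19 × 1.28 = 0.8835
σ²_T = Σσ²ᵢ + 2·Σσ_ij = 5.7770 + 2 × 2.2340 = 10.2450
α = (3/2)·(1 − 5.7770/10.2450) = 0.65

Cronbach's alpha = 0.65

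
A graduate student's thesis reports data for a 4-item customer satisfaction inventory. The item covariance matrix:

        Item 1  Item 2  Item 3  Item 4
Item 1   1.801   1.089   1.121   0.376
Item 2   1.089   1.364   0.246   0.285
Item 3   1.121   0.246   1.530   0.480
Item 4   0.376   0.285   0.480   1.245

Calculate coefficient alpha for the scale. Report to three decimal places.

Σσᵢ² = 1.801 + 1.364 + 1.530 + 1.245 = 5.940
Sum of the distinct covariances = 3.597
σ²_total = 5.940 + 2 × 3.597 = 13.134
α = (k/(k−1))·(1 − Σσᵢ²/σ²_total) = (4/3)·(1 − 5.940/13.134) = 0.730

α = 0.730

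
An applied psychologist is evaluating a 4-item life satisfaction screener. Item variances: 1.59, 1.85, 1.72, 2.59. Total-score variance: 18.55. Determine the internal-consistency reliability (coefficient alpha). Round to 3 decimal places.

coefficient alpha = 0.776

ΣVar(i) = 1.59 + 1.85 + 1.72 + 2.59 = 7.75
α = (k/(k−1))·(1 − ΣVar(i)/Var(T)) = (4/3)·(1 − 7.75/18.55) = 0.776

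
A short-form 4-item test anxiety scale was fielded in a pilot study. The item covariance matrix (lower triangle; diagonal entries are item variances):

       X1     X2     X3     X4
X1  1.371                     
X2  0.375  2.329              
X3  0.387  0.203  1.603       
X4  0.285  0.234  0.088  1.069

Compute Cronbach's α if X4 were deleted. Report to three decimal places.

Remaining items: X1, X2, X3 (k = 3).
sum of item variances = 1.371 + 2.329 + 1.603 = 5.303
σ²_T = 5.303 + 2 × 0.965 = 7.233
α (item deleted) = (3/2)·(1 − 5.303/7.233) = 0.400

α = 0.400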